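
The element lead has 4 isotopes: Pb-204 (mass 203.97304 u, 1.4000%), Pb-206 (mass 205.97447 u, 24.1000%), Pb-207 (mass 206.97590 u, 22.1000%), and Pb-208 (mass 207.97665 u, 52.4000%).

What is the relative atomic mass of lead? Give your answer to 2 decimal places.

207.22 u

Weight each isotope mass by its fractional abundance: 0.014000 × 203.97304 + 0.241000 × 205.97447 + 0.221000 × 206.97590 + 0.524000 × 207.97665
= 2.855623 + 49.639847 + 45.741674 + 108.979765 = 207.216909 u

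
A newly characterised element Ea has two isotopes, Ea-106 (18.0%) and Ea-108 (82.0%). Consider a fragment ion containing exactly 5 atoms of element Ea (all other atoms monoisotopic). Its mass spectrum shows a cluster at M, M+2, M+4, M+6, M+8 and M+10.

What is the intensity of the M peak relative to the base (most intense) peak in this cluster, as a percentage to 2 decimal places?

0.05%

Term probabilities: M 0.0002, M+2 0.0043, M+4 0.0392, M+6 0.1786, M+8 0.4069, M+10 0.3707. Base peak = M+8.
P(M+8) = C(5,4) × 0.180^1 × 0.820^4 = 5 × 0.1800 × 0.45212176 = 0.406910 (base)
P(M) = C(5,0) × 0.180^5 × 0.820^0 = 1 × 0.00018896 × 1.0000 = 0.000189
Relative intensity = 0.000189 / 0.406910 × 100 = 0.05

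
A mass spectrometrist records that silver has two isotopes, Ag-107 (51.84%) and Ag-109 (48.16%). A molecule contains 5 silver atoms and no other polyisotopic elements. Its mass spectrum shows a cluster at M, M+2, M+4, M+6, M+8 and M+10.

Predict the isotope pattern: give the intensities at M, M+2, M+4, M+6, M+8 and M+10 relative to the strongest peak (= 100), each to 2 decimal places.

The 5 Ag atoms are independent, so intensities follow the terms of (0.5184 + 0.4816)^5.
P(M) = 0.5184^5 = 0.037439
P(M+2) = 5 × 0.5184^4 × 0.4816^1 = 0.173907
P(M+4) = 10 × 0.5184^3 × 0.4816^2 = 0.323123
P(M+6) = 10 × 0.5184^2 × 0.4816^3 = 0.300185
P(M+8) = 5 × 0.5184^1 × 0.4816^4 = 0.139438
P(M+10) = 0.4816^5 = 0.025908
The M+4 peak is largest (0.323123); scaling to 100 gives 11.59 : 53.82 : 100.00 : 92.90 : 43.15 : 8.02.

11.59 : 53.82 : 100.00 : 92.90 : 43.15 : 8.02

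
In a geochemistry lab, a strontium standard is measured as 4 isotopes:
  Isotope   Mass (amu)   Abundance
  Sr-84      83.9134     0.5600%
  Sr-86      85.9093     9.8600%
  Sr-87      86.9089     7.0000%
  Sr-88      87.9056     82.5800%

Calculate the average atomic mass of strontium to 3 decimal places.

The abundance-weighted mean is 0.005600 × 83.9134 + 0.098600 × 85.9093 + 0.070000 × 86.9089 + 0.825800 × 87.9056
= 0.46992 + 8.47066 + 6.08362 + 72.59244 = 87.61664 amu

87.617 amu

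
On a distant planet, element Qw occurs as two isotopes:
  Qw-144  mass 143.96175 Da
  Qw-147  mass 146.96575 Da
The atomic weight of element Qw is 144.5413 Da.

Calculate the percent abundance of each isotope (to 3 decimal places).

Writing the weighted mean with unknown fraction x of Qw-144:
143.96175·x + 146.96575·(1 − x) = 144.5413
(143.96175 − 146.96575)·x = 144.5413 − 146.96575
x = -2.42445 / -3.00400 = 0.80707 → 80.707% Qw-144, 19.293% Qw-147.

Qw-144: 80.707%, Qw-147: 19.293%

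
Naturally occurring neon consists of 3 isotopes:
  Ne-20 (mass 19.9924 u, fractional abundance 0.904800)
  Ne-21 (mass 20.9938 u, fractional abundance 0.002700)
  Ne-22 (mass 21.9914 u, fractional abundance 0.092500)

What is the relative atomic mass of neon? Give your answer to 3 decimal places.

The abundance-weighted mean is 0.904800 × 19.9924 + 0.002700 × 20.9938 + 0.092500 × 21.9914
= 18.08912 + 0.05668 + 2.03420 = 20.18000 u

20.180 u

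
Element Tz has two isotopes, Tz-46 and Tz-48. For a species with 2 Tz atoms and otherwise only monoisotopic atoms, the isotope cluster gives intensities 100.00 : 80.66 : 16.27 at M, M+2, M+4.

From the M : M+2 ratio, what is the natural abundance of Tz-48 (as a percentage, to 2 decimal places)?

If p is the fraction of Tz that is Tz-46, then I(M+2)/I(M) = [C(2,1)·p^1·(1−p)] / p^2 = 2·(1−p)/p = 80.66/100.00 = 0.8066
(1−p)/p = 0.8066/2 = 0.4033  ⇒  p = 1/(1 + 0.4033) = 0.7126
Tz-46: 71.26%, Tz-48: 28.74%.

28.74%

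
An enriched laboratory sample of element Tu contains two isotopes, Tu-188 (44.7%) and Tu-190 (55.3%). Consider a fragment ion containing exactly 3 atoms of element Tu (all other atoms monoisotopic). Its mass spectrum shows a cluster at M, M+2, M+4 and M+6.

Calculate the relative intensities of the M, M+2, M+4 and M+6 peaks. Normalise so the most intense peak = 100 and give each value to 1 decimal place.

The 3 Tu atoms are independent, so intensities follow the terms of (0.447 + 0.553)^3.
P(M) = 0.447^3 = 0.089315
P(M+2) = 3 × 0.447^2 × 0.553^1 = 0.331483
P(M+4) = 3 × 0.447^1 × 0.553^2 = 0.410090
P(M+6) = 0.553^3 = 0.169112
The M+4 peak is largest (0.410090); scaling to 100 gives 21.8 : 80.8 : 100.0 : 41.2.

21.8 : 80.8 : 100.0 : 41.2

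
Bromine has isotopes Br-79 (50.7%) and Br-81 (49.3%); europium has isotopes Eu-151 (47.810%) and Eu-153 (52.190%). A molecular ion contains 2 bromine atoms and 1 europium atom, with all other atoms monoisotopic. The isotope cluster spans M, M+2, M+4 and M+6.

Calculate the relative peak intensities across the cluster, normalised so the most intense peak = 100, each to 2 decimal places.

32.59 : 98.95 : 100.00 : 33.64

Bromine pattern (n=2): 0.257049 : 0.499902 : 0.243049
Europium pattern (n=1): 0.4781 : 0.5219
Convolve the two distributions (both contribute in 2-u steps):
  M: 0.257049×0.4781 = 0.122895
  M+2: 0.257049×0.5219 + 0.499902×0.4781 = 0.373157
  M+4: 0.499902×0.5219 + 0.243049×0.4781 = 0.377101
  M+6: 0.243049×0.5219 = 0.126847
Scale to base peak (0.377101) = 100: 32.59 : 98.95 : 100.00 : 33.64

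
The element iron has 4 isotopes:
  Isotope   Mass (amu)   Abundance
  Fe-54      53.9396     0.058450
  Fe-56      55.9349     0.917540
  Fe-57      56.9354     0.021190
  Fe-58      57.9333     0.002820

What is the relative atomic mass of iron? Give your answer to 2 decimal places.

The abundance-weighted mean is 0.058450 × 53.9396 + 0.917540 × 55.9349 + 0.021190 × 56.9354 + 0.002820 × 57.9333
= 3.15277 + 51.32251 + 1.20646 + 0.16337 = 55.84511 amu

55.85 amu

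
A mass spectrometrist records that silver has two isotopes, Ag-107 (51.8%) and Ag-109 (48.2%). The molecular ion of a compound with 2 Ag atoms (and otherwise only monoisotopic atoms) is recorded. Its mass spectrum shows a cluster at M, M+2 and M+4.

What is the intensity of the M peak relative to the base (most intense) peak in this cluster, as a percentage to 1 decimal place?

Term probabilities: M 0.2683, M+2 0.4994, M+4 0.2323. Base peak = M+2.
P(M+2) = C(2,1) × 0.518^1 × 0.482^1 = 2 × 0.5180 × 0.4820 = 0.499352 (base)
P(M) = C(2,0) × 0.518^2 × 0.482^0 = 1 × 0.268324 × 1.0000 = 0.268324
Relative intensity = 0.268324 / 0.499352 × 100 = 53.7

53.7%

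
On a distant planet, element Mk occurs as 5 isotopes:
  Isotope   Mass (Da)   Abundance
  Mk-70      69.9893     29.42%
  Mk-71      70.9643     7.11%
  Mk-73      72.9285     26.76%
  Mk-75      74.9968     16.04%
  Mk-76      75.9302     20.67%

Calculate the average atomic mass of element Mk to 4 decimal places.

72.8763 Da

Average mass = Σ (abundance × isotope mass) = 0.2942 × 69.9893 + 0.0711 × 70.9643 + 0.2676 × 72.9285 + 0.1604 × 74.9968 + 0.2067 × 75.9302
= 20.59085 + 5.04556 + 19.51567 + 12.02949 + 15.69477 = 72.87634 Da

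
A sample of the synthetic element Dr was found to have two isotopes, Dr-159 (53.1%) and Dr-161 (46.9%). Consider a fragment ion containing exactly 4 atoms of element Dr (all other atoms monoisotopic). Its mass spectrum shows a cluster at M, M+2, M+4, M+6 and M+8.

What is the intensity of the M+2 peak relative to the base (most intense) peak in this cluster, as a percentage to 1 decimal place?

75.5%

Binomial terms of (0.531 + 0.469)^4: M 0.0795, M+2 0.2809, M+4 0.3721, M+6 0.2191, M+8 0.0484 → M+4 is the base peak.
P(M+4) = C(4,2) × 0.531^2 × 0.469^2 = 6 × 0.281961 × 0.219961 = 0.372123 (base)
P(M+2) = C(4,1) × 0.531^3 × 0.469^1 = 4 × 0.14972129 × 0.4690 = 0.280877
Relative intensity = 0.280877 / 0.372123 × 100 = 75.5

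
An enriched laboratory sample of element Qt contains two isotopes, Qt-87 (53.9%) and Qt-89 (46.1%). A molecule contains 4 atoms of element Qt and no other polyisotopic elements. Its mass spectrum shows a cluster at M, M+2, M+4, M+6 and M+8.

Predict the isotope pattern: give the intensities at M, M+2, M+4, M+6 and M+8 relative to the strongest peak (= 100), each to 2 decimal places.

22.78 : 77.95 : 100.00 : 57.02 : 12.19

Each Qt atom is independently Qt-87 (p = 0.539) or Qt-89 (q = 0.461); the cluster is the binomial expansion (p + q)^4.
P(M) = 0.539^4 = 0.084402
P(M+2) = 4 × 0.539^3 × 0.461^1 = 0.288753
P(M+4) = 6 × 0.539^2 × 0.461^2 = 0.370451
P(M+6) = 4 × 0.539^1 × 0.461^3 = 0.211228
P(M+8) = 0.461^4 = 0.045165
The M+4 peak is largest (0.370451); scaling to 100 gives 22.78 : 77.95 : 100.00 : 57.02 : 12.19.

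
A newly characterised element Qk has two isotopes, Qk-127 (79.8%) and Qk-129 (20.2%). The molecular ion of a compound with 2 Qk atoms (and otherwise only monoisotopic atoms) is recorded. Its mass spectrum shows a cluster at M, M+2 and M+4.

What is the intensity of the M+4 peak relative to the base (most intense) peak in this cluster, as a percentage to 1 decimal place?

6.4%

Term probabilities: M 0.6368, M+2 0.3224, M+4 0.0408. Base peak = M.
P(M) = C(2,0) × 0.798^2 × 0.202^0 = 1 × 0.636804 × 1.0000 = 0.636804 (base)
P(M+4) = C(2,2) × 0.798^0 × 0.202^2 = 1 × 1.0000 × 0.040804 = 0.040804
Relative intensity = 0.040804 / 0.636804 × 100 = 6.4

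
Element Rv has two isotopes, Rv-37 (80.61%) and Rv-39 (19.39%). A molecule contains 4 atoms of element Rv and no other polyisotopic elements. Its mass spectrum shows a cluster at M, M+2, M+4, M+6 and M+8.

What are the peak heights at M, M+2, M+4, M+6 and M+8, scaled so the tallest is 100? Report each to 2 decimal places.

The 4 Rv atoms are independent, so intensities follow the terms of (0.8061 + 0.1939)^4.
P(M) = 0.8061^4 = 0.422236
P(M+2) = 4 × 0.8061^3 × 0.1939^1 = 0.406260
P(M+4) = 6 × 0.8061^2 × 0.1939^2 = 0.146583
P(M+6) = 4 × 0.8061^1 × 0.1939^3 = 0.023506
P(M+8) = 0.1939^4 = 0.001414
The M peak is largest (0.422236); scaling to 100 gives 100.00 : 96.22 : 34.72 : 5.57 : 0.33.

100.00 : 96.22 : 34.72 : 5.57 : 0.33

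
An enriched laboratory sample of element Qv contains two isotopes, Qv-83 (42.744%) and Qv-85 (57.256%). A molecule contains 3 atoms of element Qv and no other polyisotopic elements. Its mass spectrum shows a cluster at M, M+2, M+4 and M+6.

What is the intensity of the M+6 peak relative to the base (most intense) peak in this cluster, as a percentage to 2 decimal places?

Binomial terms of (0.42744 + 0.57256)^3: M 0.0781, M+2 0.3138, M+4 0.4204, M+6 0.1877 → M+4 is the base peak.
P(M+4) = C(3,2) × 0.42744^1 × 0.57256^2 = 3 × 0.42744 × 0.32782495 = 0.420376 (base)
P(M+6) = C(3,3) × 0.42744^0 × 0.57256^3 = 1 × 1.0000 × 0.18769946 = 0.187699
Relative intensity = 0.187699 / 0.420376 × 100 = 44.65

44.65%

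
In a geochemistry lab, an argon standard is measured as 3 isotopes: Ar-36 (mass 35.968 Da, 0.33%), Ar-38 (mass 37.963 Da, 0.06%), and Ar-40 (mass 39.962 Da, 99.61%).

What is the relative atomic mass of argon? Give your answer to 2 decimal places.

39.95 Da

The abundance-weighted mean is 0.0033 × 35.968 + 0.0006 × 37.963 + 0.9961 × 39.962
= 0.1187 + 0.0228 + 39.8061 = 39.9476 Da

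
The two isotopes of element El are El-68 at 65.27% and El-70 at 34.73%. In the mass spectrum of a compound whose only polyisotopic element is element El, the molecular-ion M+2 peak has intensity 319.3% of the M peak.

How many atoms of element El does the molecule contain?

6

For n independent El atoms, I(M+2)/I(M) = n · (abundance El-70) / (abundance El-68) = n · 0.3473/0.6527.
n = 3.193 × 0.6527/0.3473 = 6.00 ≈ 6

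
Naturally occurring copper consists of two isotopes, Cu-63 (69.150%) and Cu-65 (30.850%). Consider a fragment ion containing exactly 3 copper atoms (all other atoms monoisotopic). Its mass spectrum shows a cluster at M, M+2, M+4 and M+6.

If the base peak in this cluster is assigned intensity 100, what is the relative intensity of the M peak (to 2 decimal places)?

74.72

(0.69150 + 0.30850)^3 gives M 0.3307, M+2 0.4425, M+4 0.1974, M+6 0.0294; the largest is M+2.
P(M+2) = C(3,1) × 0.69150^2 × 0.30850^1 = 3 × 0.47817225 × 0.3085 = 0.442548 (base)
P(M) = C(3,0) × 0.69150^3 × 0.30850^0 = 1 × 0.33065611 × 1.0000 = 0.330656
Relative intensity = 0.330656 / 0.442548 × 100 = 74.72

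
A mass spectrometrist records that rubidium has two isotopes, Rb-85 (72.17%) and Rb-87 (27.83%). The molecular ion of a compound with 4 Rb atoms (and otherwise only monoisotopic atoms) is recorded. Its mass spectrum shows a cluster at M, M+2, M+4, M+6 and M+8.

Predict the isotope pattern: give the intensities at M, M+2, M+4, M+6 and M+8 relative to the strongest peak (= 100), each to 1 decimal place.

64.8 : 100.0 : 57.8 : 14.9 : 1.4

Expanding (0.7217 + 0.2783)^4:
P(M) = 0.7217^4 = 0.271286
P(M+2) = 4 × 0.7217^3 × 0.2783^1 = 0.418450
P(M+4) = 6 × 0.7217^2 × 0.2783^2 = 0.242042
P(M+6) = 4 × 0.7217^1 × 0.2783^3 = 0.062224
P(M+8) = 0.2783^4 = 0.005999
The M+2 peak is largest (0.418450); scaling to 100 gives 64.8 : 100.0 : 57.8 : 14.9 : 1.4.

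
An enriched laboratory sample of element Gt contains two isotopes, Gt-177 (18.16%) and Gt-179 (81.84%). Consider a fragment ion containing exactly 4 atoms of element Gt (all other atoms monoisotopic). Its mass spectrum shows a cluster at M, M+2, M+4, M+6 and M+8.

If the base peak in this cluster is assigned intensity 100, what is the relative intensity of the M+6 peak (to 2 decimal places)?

(0.1816 + 0.8184)^4 gives M 0.0011, M+2 0.0196, M+4 0.1325, M+6 0.3982, M+8 0.4486; the largest is M+8.
P(M+8) = C(4,4) × 0.1816^0 × 0.8184^4 = 1 × 1.0000 × 0.44860332 = 0.448603 (base)
P(M+6) = C(4,3) × 0.1816^1 × 0.8184^3 = 4 × 0.1816 × 0.54814677 = 0.398174
Relative intensity = 0.398174 / 0.448603 × 100 = 88.76

88.76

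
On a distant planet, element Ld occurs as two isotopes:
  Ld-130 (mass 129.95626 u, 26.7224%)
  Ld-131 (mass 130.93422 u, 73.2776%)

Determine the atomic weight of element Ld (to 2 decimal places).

130.67 u

The abundance-weighted mean is 0.267224 × 129.95626 + 0.732776 × 130.93422
= 34.727432 + 95.945454 = 130.672886 u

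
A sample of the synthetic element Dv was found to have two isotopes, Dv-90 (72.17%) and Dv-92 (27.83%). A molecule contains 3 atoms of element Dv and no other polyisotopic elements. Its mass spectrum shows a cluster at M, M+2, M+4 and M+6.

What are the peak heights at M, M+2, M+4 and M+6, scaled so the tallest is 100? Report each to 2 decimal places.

86.44 : 100.00 : 38.56 : 4.96

Each Dv atom is independently Dv-90 (p = 0.7217) or Dv-92 (q = 0.2783); the cluster is the binomial expansion (p + q)^3.
P(M) = 0.7217^3 = 0.375898
P(M+2) = 3 × 0.7217^2 × 0.2783^1 = 0.434858
P(M+4) = 3 × 0.7217^1 × 0.2783^2 = 0.167689
P(M+6) = 0.2783^3 = 0.021555
The M+2 peak is largest (0.434858); scaling to 100 gives 86.44 : 100.00 : 38.56 : 4.96.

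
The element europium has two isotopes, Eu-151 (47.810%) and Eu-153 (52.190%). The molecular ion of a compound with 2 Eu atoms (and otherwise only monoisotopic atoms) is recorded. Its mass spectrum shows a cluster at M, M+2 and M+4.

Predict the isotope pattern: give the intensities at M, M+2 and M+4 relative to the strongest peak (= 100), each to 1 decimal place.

The 2 Eu atoms are independent, so intensities follow the terms of (0.47810 + 0.52190)^2.
P(M) = 0.47810^2 = 0.228580
P(M+2) = 2 × 0.47810^1 × 0.52190^1 = 0.499041
P(M+4) = 0.52190^2 = 0.272380
The M+2 peak is largest (0.499041); scaling to 100 gives 45.8 : 100.0 : 54.6.

45.8 : 100.0 : 54.6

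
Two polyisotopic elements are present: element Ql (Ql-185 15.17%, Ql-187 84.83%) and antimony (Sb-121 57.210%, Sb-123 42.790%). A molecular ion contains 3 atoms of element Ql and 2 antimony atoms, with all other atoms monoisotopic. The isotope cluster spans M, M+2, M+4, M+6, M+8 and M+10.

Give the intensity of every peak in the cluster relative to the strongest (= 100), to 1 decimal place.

Element Ql pattern (n=3): 0.00349106 : 0.0585655 : 0.32749583 : 0.61044761
Antimony pattern (n=2): 0.32729841 : 0.48960318 : 0.18309841
Convolve the two distributions (both contribute in 2-u steps):
  M: 0.00349106×0.32729841 = 0.001143
  M+2: 0.00349106×0.48960318 + 0.0585655×0.32729841 = 0.020878
  M+4: 0.00349106×0.18309841 + 0.0585655×0.48960318 + 0.32749583×0.32729841 = 0.136502
  M+6: 0.0585655×0.18309841 + 0.32749583×0.48960318 + 0.61044761×0.32729841 = 0.370865
  M+8: 0.32749583×0.18309841 + 0.61044761×0.48960318 = 0.358841
  M+10: 0.61044761×0.18309841 = 0.111772
Scale to base peak (0.370865) = 100: 0.3 : 5.6 : 36.8 : 100.0 : 96.8 : 30.1

0.3 : 5.6 : 36.8 : 100.0 : 96.8 : 30.1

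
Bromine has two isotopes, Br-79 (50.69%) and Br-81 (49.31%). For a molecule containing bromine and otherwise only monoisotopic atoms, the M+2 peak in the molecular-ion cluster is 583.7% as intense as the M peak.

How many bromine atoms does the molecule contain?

6

For n independent Br atoms, I(M+2)/I(M) = n · (abundance Br-81) / (abundance Br-79) = n · 0.4931/0.5069.
n = 5.837 × 0.5069/0.4931 = 6.00 ≈ 6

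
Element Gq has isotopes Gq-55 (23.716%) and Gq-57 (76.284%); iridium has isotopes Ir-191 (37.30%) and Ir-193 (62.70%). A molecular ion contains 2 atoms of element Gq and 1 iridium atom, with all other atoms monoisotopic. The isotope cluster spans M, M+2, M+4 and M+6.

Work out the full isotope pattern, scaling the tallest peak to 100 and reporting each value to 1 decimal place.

4.7 : 38.3 : 100.0 : 82.2

Element Gq pattern (n=2): 0.05624487 : 0.36183027 : 0.58192487
Iridium pattern (n=1): 0.3730 : 0.6270
Convolve the two distributions (both contribute in 2-u steps):
  M: 0.05624487×0.3730 = 0.020979
  M+2: 0.05624487×0.6270 + 0.36183027×0.3730 = 0.170228
  M+4: 0.36183027×0.6270 + 0.58192487×0.3730 = 0.443926
  M+6: 0.58192487×0.6270 = 0.364867
Scale to base peak (0.443926) = 100: 4.7 : 38.3 : 100.0 : 82.2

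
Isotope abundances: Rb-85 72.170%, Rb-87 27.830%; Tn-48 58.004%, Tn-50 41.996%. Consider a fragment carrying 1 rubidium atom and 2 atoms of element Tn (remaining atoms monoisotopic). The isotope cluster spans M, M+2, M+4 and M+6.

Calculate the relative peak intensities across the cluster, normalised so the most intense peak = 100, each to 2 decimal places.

Rubidium pattern (n=1): 0.7217 : 0.2783
Element Tn pattern (n=2): 0.3364464 : 0.4871872 : 0.1763664
Convolve the two distributions (both contribute in 2-u steps):
  M: 0.7217×0.3364464 = 0.242813
  M+2: 0.7217×0.4871872 + 0.2783×0.3364464 = 0.445236
  M+4: 0.7217×0.1763664 + 0.2783×0.4871872 = 0.262868
  M+6: 0.2783×0.1763664 = 0.049083
Scale to base peak (0.445236) = 100: 54.54 : 100.00 : 59.04 : 11.02

54.54 : 100.00 : 59.04 : 11.02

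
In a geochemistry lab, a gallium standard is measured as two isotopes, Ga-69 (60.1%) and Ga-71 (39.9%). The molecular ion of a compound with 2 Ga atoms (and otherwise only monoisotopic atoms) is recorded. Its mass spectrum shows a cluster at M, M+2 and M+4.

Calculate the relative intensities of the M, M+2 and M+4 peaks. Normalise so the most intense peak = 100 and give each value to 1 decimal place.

75.3 : 100.0 : 33.2

Expanding (0.601 + 0.399)^2:
P(M) = 0.601^2 = 0.361201
P(M+2) = 2 × 0.601^1 × 0.399^1 = 0.479598
P(M+4) = 0.399^2 = 0.159201
The M+2 peak is largest (0.479598); scaling to 100 gives 75.3 : 100.0 : 33.2.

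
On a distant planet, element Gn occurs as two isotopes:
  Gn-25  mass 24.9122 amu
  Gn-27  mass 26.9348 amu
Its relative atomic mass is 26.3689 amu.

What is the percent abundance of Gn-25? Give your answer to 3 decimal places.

Let x be the fractional abundance of Gn-25; then Gn-27 has abundance 1 − x.
24.9122·x + 26.9348·(1 − x) = 26.3689
(24.9122 − 26.9348)·x = 26.3689 − 26.9348
x = -0.5659 / -2.0226 = 0.27979 → 27.979% Gn-25, 72.021% Gn-27.

27.979%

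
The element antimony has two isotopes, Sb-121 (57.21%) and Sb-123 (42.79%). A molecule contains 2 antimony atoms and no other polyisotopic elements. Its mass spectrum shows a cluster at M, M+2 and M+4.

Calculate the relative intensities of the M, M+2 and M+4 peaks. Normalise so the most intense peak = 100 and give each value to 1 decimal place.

Expanding (0.5721 + 0.4279)^2:
P(M) = 0.5721^2 = 0.327298
P(M+2) = 2 × 0.5721^1 × 0.4279^1 = 0.489603
P(M+4) = 0.4279^2 = 0.183098
The M+2 peak is largest (0.489603); scaling to 100 gives 66.8 : 100.0 : 37.4.

66.8 : 100.0 : 37.4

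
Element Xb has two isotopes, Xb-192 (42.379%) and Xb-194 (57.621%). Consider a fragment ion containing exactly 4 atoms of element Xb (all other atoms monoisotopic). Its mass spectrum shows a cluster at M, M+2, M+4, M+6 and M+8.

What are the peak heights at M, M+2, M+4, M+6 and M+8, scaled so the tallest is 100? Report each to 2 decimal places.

9.02 : 49.03 : 100.00 : 90.64 : 30.81

Expanding (0.42379 + 0.57621)^4:
P(M) = 0.42379^4 = 0.032255
P(M+2) = 4 × 0.42379^3 × 0.57621^1 = 0.175426
P(M+4) = 6 × 0.42379^2 × 0.57621^2 = 0.357779
P(M+6) = 4 × 0.42379^1 × 0.57621^3 = 0.324305
P(M+8) = 0.57621^4 = 0.110236
The M+4 peak is largest (0.357779); scaling to 100 gives 9.02 : 49.03 : 100.00 : 90.64 : 30.81.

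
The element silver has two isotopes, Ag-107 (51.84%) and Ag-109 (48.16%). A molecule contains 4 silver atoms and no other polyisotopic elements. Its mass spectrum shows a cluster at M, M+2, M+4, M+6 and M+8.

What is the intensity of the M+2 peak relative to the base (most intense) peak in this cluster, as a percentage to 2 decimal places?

Term probabilities: M 0.0722, M+2 0.2684, M+4 0.3740, M+6 0.2316, M+8 0.0538. Base peak = M+4.
P(M+4) = C(4,2) × 0.5184^2 × 0.4816^2 = 6 × 0.26873856 × 0.23193856 = 0.373985 (base)
P(M+2) = C(4,1) × 0.5184^3 × 0.4816^1 = 4 × 0.13931407 × 0.4816 = 0.268375
Relative intensity = 0.268375 / 0.373985 × 100 = 71.76

71.76%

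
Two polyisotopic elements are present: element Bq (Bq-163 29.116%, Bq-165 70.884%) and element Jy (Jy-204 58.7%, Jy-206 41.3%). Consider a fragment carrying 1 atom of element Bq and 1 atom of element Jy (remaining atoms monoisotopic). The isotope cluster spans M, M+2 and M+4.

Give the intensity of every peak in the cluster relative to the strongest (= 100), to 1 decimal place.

Element Bq pattern (n=1): 0.29116 : 0.70884
Element Jy pattern (n=1): 0.5870 : 0.4130
Convolve the two distributions (both contribute in 2-u steps):
  M: 0.29116×0.5870 = 0.170911
  M+2: 0.29116×0.4130 + 0.70884×0.5870 = 0.536338
  M+4: 0.70884×0.4130 = 0.292751
Scale to base peak (0.536338) = 100: 31.9 : 100.0 : 54.6

31.9 : 100.0 : 54.6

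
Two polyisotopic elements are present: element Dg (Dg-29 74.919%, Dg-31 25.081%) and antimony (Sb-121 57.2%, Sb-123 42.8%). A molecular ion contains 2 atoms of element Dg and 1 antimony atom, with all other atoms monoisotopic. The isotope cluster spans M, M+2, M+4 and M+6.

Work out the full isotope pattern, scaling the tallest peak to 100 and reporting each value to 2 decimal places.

Element Dg pattern (n=2): 0.56128566 : 0.37580869 : 0.06290566
Antimony pattern (n=1): 0.5720 : 0.4280
Convolve the two distributions (both contribute in 2-u steps):
  M: 0.56128566×0.5720 = 0.321055
  M+2: 0.56128566×0.4280 + 0.37580869×0.5720 = 0.455193
  M+4: 0.37580869×0.4280 + 0.06290566×0.5720 = 0.196828
  M+6: 0.06290566×0.4280 = 0.026924
Scale to base peak (0.455193) = 100: 70.53 : 100.00 : 43.24 : 5.91

70.53 : 100.00 : 43.24 : 5.91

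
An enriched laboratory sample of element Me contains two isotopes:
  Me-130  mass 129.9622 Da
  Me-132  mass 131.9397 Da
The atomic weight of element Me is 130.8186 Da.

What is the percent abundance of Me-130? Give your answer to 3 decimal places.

56.693%

Writing the weighted mean with unknown fraction x of Me-130:
129.9622·x + 131.9397·(1 − x) = 130.8186
(129.9622 − 131.9397)·x = 130.8186 − 131.9397
x = -1.1211 / -1.9775 = 0.56693 → 56.693% Me-130, 43.307% Me-132.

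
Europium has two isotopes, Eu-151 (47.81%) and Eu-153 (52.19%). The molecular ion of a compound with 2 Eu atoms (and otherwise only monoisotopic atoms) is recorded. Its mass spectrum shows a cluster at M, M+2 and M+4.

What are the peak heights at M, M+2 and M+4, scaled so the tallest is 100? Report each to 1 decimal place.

The 2 Eu atoms are independent, so intensities follow the terms of (0.4781 + 0.5219)^2.
P(M) = 0.4781^2 = 0.228580
P(M+2) = 2 × 0.4781^1 × 0.5219^1 = 0.499041
P(M+4) = 0.5219^2 = 0.272380
The M+2 peak is largest (0.499041); scaling to 100 gives 45.8 : 100.0 : 54.6.

45.8 : 100.0 : 54.6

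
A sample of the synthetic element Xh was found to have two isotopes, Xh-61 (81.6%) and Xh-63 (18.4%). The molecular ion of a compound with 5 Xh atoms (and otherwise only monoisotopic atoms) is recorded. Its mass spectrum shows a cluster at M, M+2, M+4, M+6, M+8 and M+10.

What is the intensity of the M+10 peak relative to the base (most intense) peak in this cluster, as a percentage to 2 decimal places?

0.05%

Term probabilities: M 0.3618, M+2 0.4079, M+4 0.1840, M+6 0.0415, M+8 0.0047, M+10 0.0002. Base peak = M+2.
P(M+2) = C(5,1) × 0.816^4 × 0.184^1 = 5 × 0.44336421 × 0.1840 = 0.407895 (base)
P(M+10) = C(5,5) × 0.816^0 × 0.184^5 = 1 × 1.0000 × 0.00021091 = 0.000211
Relative intensity = 0.000211 / 0.407895 × 100 = 0.05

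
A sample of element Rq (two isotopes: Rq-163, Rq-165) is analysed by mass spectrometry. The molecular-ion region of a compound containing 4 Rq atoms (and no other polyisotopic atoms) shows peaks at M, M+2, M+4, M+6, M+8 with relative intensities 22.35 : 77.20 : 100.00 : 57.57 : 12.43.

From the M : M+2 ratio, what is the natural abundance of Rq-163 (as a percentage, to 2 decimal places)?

If p is the fraction of Rq that is Rq-163, then I(M+2)/I(M) = [C(4,1)·p^3·(1−p)] / p^4 = 4·(1−p)/p = 77.20/22.35 = 3.4541
(1−p)/p = 3.4541/4 = 0.8635  ⇒  p = 1/(1 + 0.8635) = 0.5366
Rq-163: 53.66%, Rq-165: 46.34%.

53.66%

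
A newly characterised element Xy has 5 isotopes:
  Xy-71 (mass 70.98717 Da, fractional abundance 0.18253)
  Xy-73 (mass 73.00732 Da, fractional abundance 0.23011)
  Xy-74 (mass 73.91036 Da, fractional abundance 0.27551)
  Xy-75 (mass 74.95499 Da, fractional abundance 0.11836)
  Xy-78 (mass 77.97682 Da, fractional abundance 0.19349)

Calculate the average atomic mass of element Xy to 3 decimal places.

74.079 Da

Weight each isotope mass by its fractional abundance: 0.18253 × 70.98717 + 0.23011 × 73.00732 + 0.27551 × 73.91036 + 0.11836 × 74.95499 + 0.19349 × 77.97682
= 12.957288 + 16.799714 + 20.363043 + 8.871673 + 15.087735 = 74.079453 Da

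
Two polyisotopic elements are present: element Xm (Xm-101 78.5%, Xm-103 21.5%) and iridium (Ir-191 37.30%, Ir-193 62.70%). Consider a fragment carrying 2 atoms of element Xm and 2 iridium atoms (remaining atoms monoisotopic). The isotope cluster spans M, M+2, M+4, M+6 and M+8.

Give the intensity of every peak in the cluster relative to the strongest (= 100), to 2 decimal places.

Element Xm pattern (n=2): 0.616225 : 0.33755 : 0.046225
Iridium pattern (n=2): 0.139129 : 0.467742 : 0.393129
Convolve the two distributions (both contribute in 2-u steps):
  M: 0.616225×0.139129 = 0.085735
  M+2: 0.616225×0.467742 + 0.33755×0.139129 = 0.335197
  M+4: 0.616225×0.393129 + 0.33755×0.467742 + 0.046225×0.139129 = 0.406573
  M+6: 0.33755×0.393129 + 0.046225×0.467742 = 0.154322
  M+8: 0.046225×0.393129 = 0.018172
Scale to base peak (0.406573) = 100: 21.09 : 82.44 : 100.00 : 37.96 : 4.47

21.09 : 82.44 : 100.00 : 37.96 : 4.47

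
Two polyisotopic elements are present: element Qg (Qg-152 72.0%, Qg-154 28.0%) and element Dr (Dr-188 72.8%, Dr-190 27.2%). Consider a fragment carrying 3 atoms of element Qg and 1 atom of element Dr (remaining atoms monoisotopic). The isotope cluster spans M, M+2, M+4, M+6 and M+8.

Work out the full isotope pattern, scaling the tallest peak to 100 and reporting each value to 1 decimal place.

64.9 : 100.0 : 57.8 : 14.8 : 1.4

Element Qg pattern (n=3): 0.373248 : 0.435456 : 0.169344 : 0.021952
Element Dr pattern (n=1): 0.7280 : 0.2720
Convolve the two distributions (both contribute in 2-u steps):
  M: 0.373248×0.7280 = 0.271725
  M+2: 0.373248×0.2720 + 0.435456×0.7280 = 0.418535
  M+4: 0.435456×0.2720 + 0.169344×0.7280 = 0.241726
  M+6: 0.169344×0.2720 + 0.021952×0.7280 = 0.062043
  M+8: 0.021952×0.2720 = 0.005971
Scale to base peak (0.418535) = 100: 64.9 : 100.0 : 57.8 : 14.8 : 1.4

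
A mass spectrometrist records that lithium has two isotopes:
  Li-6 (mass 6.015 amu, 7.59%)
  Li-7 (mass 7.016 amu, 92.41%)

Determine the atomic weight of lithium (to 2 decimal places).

Weight each isotope mass by its fractional abundance: 0.0759 × 6.015 + 0.9241 × 7.016
= 0.4565 + 6.4835 = 6.9400 amu

6.94 amu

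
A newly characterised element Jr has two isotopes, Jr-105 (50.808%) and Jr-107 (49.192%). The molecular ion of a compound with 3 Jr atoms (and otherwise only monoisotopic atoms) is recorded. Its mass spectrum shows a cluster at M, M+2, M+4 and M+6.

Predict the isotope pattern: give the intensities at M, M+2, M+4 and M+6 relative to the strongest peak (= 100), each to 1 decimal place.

Each Jr atom is independently Jr-105 (p = 0.50808) or Jr-107 (q = 0.49192); the cluster is the binomial expansion (p + q)^3.
P(M) = 0.50808^3 = 0.131158
P(M+2) = 3 × 0.50808^2 × 0.49192^1 = 0.380960
P(M+4) = 3 × 0.50808^1 × 0.49192^2 = 0.368844
P(M+6) = 0.49192^3 = 0.119037
The M+2 peak is largest (0.380960); scaling to 100 gives 34.4 : 100.0 : 96.8 : 31.2.

34.4 : 100.0 : 96.8 : 31.2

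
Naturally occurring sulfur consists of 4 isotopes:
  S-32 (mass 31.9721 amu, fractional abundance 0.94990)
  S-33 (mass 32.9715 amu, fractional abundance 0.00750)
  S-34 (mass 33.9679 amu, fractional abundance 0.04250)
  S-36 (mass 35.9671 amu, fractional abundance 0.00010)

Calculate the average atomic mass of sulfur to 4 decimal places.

Average mass = Σ (abundance × isotope mass) = 0.94990 × 31.9721 + 0.00750 × 32.9715 + 0.04250 × 33.9679 + 0.00010 × 35.9671
= 30.37030 + 0.24729 + 1.44364 + 0.00360 = 32.06483 amu

32.0648 amu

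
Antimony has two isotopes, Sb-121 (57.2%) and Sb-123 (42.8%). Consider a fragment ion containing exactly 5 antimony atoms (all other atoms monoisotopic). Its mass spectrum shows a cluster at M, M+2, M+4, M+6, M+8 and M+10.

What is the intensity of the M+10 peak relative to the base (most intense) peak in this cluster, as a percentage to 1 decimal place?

4.2%

Term probabilities: M 0.0612, M+2 0.2291, M+4 0.3428, M+6 0.2565, M+8 0.0960, M+10 0.0144. Base peak = M+4.
P(M+4) = C(5,2) × 0.572^3 × 0.428^2 = 10 × 0.18714925 × 0.183184 = 0.342827 (base)
P(M+10) = C(5,5) × 0.572^0 × 0.428^5 = 1 × 1.0000 × 0.01436213 = 0.014362
Relative intensity = 0.014362 / 0.342827 × 100 = 4.2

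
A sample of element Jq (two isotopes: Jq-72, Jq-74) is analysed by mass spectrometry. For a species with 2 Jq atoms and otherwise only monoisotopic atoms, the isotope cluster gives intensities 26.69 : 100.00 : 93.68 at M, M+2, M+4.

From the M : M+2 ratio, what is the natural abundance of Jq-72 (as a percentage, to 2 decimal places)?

34.80%

Let p = fractional abundance of Jq-72. I(M+2)/I(M) = [C(2,1)·p^1·(1−p)] / p^2 = 2·(1−p)/p = 100.00/26.69 = 3.7467
(1−p)/p = 3.7467/2 = 1.8734  ⇒  p = 1/(1 + 1.8734) = 0.3480
Jq-72: 34.80%, Jq-74: 65.20%.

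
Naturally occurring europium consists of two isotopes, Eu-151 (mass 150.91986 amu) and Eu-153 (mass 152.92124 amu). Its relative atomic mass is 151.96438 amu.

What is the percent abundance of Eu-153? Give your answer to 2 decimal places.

52.19%

With x = fraction of Eu-151 (so Eu-153 is 1 − x):
150.91986·x + 152.92124·(1 − x) = 151.96438
(150.91986 − 152.92124)·x = 151.96438 − 152.92124
x = -0.95686 / -2.00138 = 0.47810 → 47.81% Eu-151, 52.19% Eu-153.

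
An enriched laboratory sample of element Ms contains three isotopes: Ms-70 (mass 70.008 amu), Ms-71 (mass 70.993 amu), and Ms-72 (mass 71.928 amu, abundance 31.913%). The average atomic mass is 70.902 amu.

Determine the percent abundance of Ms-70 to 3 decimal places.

Let x and y be the fractions of Ms-70 and Ms-71. Then x + y = 1 − 0.31913 = 0.68087 and 70.008x + 70.993y = 70.902 − 0.31913×71.928 = 47.94761736.
Substituting: 70.008x + 70.993(0.68087 − x) = 47.94761736
(70.008 − 70.993)x = -0.38938655  ⇒  x = 0.39532, y = 0.28555
Ms-70: 39.532%, Ms-71: 28.555%.

39.532%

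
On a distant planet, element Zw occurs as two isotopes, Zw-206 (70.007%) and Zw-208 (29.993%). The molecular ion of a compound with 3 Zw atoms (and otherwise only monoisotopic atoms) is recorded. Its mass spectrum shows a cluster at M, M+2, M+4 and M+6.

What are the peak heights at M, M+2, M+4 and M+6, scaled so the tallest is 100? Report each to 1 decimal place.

Each Zw atom is independently Zw-206 (p = 0.70007) or Zw-208 (q = 0.29993); the cluster is the binomial expansion (p + q)^3.
P(M) = 0.70007^3 = 0.343103
P(M+2) = 3 × 0.70007^2 × 0.29993^1 = 0.440985
P(M+4) = 3 × 0.70007^1 × 0.29993^2 = 0.188931
P(M+6) = 0.29993^3 = 0.026981
The M+2 peak is largest (0.440985); scaling to 100 gives 77.8 : 100.0 : 42.8 : 6.1.

77.8 : 100.0 : 42.8 : 6.1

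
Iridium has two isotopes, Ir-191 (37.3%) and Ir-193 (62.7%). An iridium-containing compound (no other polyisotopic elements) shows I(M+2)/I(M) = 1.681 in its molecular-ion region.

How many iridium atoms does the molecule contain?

With n Ir atoms, P(M+2)/P(M) = C(n,1)·p^(n−1)q / p^n = n·q/p = n · 0.627/0.373.
n = 1.681 × 0.373/0.627 = 1.00 ≈ 1

1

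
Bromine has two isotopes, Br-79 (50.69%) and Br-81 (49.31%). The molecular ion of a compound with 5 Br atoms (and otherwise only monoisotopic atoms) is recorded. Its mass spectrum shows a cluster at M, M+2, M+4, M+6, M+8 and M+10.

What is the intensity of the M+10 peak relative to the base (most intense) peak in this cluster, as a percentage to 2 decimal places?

Binomial terms of (0.5069 + 0.4931)^5: M 0.0335, M+2 0.1628, M+4 0.3167, M+6 0.3081, M+8 0.1498, M+10 0.0292 → M+4 is the base peak.
P(M+4) = C(5,2) × 0.5069^3 × 0.4931^2 = 10 × 0.13024674 × 0.24314761 = 0.316692 (base)
P(M+10) = C(5,5) × 0.5069^0 × 0.4931^5 = 1 × 1.0000 × 0.02915245 = 0.029152
Relative intensity = 0.029152 / 0.316692 × 100 = 9.21

9.21%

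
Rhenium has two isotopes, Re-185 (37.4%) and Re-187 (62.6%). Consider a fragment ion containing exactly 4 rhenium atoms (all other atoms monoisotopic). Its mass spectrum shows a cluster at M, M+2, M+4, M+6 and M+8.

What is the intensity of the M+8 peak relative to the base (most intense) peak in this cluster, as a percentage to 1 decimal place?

41.8%

Term probabilities: M 0.0196, M+2 0.1310, M+4 0.3289, M+6 0.3670, M+8 0.1536. Base peak = M+6.
P(M+6) = C(4,3) × 0.374^1 × 0.626^3 = 4 × 0.3740 × 0.24531438 = 0.366990 (base)
P(M+8) = C(4,4) × 0.374^0 × 0.626^4 = 1 × 1.0000 × 0.1535668 = 0.153567
Relative intensity = 0.153567 / 0.366990 × 100 = 41.8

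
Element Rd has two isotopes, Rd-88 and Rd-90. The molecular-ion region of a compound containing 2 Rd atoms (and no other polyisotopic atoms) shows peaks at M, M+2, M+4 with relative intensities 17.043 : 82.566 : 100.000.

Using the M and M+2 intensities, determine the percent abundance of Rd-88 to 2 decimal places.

29.22%

If p is the fraction of Rd that is Rd-88, then I(M+2)/I(M) = [C(2,1)·p^1·(1−p)] / p^2 = 2·(1−p)/p = 82.566/17.043 = 4.8446
(1−p)/p = 4.8446/2 = 2.4223  ⇒  p = 1/(1 + 2.4223) = 0.2922
Rd-88: 29.22%, Rd-90: 70.78%.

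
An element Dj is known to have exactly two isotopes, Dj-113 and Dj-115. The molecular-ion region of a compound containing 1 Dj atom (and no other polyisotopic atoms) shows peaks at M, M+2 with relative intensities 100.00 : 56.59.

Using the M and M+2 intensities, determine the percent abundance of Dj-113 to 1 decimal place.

Let p = fractional abundance of Dj-113. I(M+2)/I(M) = [C(1,1)·p^0·(1−p)] / p^1 = 1·(1−p)/p = 56.59/100.00 = 0.5659
(1−p)/p = 0.5659/1 = 0.5659  ⇒  p = 1/(1 + 0.5659) = 0.6386
Dj-113: 63.9%, Dj-115: 36.1%.

63.9%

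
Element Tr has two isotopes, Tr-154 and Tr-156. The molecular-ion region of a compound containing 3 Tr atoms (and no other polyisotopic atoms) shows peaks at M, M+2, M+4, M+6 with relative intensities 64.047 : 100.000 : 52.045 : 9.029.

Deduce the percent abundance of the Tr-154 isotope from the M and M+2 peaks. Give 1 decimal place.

If p is the fraction of Tr that is Tr-154, then I(M+2)/I(M) = [C(3,1)·p^2·(1−p)] / p^3 = 3·(1−p)/p = 100.000/64.047 = 1.5614
(1−p)/p = 1.5614/3 = 0.5205  ⇒  p = 1/(1 + 0.5205) = 0.6577
Tr-154: 65.8%, Tr-156: 34.2%.

65.8%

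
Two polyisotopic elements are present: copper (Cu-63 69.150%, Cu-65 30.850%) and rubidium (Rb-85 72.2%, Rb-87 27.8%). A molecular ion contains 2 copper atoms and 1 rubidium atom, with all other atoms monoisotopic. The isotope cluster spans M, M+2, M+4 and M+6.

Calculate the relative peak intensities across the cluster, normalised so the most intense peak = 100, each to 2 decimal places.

Copper pattern (n=2): 0.47817225 : 0.4266555 : 0.09517225
Rubidium pattern (n=1): 0.7220 : 0.2780
Convolve the two distributions (both contribute in 2-u steps):
  M: 0.47817225×0.7220 = 0.345240
  M+2: 0.47817225×0.2780 + 0.4266555×0.7220 = 0.440977
  M+4: 0.4266555×0.2780 + 0.09517225×0.7220 = 0.187325
  M+6: 0.09517225×0.2780 = 0.026458
Scale to base peak (0.440977) = 100: 78.29 : 100.00 : 42.48 : 6.00

78.29 : 100.00 : 42.48 : 6.00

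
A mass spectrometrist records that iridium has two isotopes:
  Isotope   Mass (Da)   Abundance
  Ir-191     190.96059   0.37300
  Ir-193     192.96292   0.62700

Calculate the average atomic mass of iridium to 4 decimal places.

192.2161 Da

The abundance-weighted mean is 0.37300 × 190.96059 + 0.62700 × 192.96292
= 71.228300 + 120.987751 = 192.216051 Da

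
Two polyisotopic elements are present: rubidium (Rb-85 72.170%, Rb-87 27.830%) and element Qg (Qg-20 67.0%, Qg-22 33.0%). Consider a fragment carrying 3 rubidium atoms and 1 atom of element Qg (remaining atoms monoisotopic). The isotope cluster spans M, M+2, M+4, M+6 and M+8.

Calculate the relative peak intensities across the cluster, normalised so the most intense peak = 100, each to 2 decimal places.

60.63 : 100.00 : 61.59 : 16.80 : 1.71

Rubidium pattern (n=3): 0.37589809 : 0.43485841 : 0.16768892 : 0.02155458
Element Qg pattern (n=1): 0.6700 : 0.3300
Convolve the two distributions (both contribute in 2-u steps):
  M: 0.37589809×0.6700 = 0.251852
  M+2: 0.37589809×0.3300 + 0.43485841×0.6700 = 0.415402
  M+4: 0.43485841×0.3300 + 0.16768892×0.6700 = 0.255855
  M+6: 0.16768892×0.3300 + 0.02155458×0.6700 = 0.069779
  M+8: 0.02155458×0.3300 = 0.007113
Scale to base peak (0.415402) = 100: 60.63 : 100.00 : 61.59 : 16.80 : 1.71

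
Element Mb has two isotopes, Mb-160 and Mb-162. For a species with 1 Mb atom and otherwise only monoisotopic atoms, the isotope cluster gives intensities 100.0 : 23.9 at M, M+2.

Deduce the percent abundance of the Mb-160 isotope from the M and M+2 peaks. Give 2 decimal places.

80.71%

Write p for the Mb-160 fraction. I(M+2)/I(M) = [C(1,1)·p^0·(1−p)] / p^1 = 1·(1−p)/p = 23.9/100.0 = 0.2390
(1−p)/p = 0.2390/1 = 0.2390  ⇒  p = 1/(1 + 0.2390) = 0.8071
Mb-160: 80.71%, Mb-162: 19.29%.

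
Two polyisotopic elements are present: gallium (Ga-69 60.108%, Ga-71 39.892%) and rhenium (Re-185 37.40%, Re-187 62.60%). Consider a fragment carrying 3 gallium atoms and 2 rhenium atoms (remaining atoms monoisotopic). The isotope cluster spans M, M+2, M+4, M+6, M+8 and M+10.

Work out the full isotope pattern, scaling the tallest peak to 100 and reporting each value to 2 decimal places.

9.27 : 49.49 : 100.00 : 95.42 : 43.39 : 7.59

Gallium pattern (n=3): 0.2171685 : 0.432386 : 0.2869625 : 0.063483
Rhenium pattern (n=2): 0.139876 : 0.468248 : 0.391876
Convolve the two distributions (both contribute in 2-u steps):
  M: 0.2171685×0.139876 = 0.030377
  M+2: 0.2171685×0.468248 + 0.432386×0.139876 = 0.162169
  M+4: 0.2171685×0.391876 + 0.432386×0.468248 + 0.2869625×0.139876 = 0.327706
  M+6: 0.432386×0.391876 + 0.2869625×0.468248 + 0.063483×0.139876 = 0.312691
  M+8: 0.2869625×0.391876 + 0.063483×0.468248 = 0.142180
  M+10: 0.063483×0.391876 = 0.024877
Scale to base peak (0.327706) = 100: 9.27 : 49.49 : 100.00 : 95.42 : 43.39 : 7.59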